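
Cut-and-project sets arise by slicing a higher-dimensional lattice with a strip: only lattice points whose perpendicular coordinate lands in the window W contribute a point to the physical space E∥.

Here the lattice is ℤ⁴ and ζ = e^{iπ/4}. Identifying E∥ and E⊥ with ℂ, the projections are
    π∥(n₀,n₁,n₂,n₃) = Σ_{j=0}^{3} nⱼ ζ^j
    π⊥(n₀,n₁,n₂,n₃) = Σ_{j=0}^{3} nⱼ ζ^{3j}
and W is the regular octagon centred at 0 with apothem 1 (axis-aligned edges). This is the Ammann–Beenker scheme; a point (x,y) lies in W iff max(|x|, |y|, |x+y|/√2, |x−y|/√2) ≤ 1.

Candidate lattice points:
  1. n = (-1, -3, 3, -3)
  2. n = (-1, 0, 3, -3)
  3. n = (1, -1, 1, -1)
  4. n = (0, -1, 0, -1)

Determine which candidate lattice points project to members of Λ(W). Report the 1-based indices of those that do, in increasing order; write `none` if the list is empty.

none

With ζ = e^{iπ/4} the internal vectors are ζ^0,ζ^3,ζ^6,ζ^9.
#1 (-1, -3, 3, -3): internal (-1.0000, -7.2426); octagon support 7.2426 vs apothem 1 → ∉ W
#2 (-1, 0, 3, -3): internal (-3.1213, -5.1213); octagon support 5.8284 vs apothem 1 → ∉ W
#3 (1, -1, 1, -1): internal (1.0000, -2.4142); octagon support 2.4142 vs apothem 1 → ∉ W
#4 (0, -1, 0, -1): internal (0.0000, -1.4142); octagon support 1.4142 vs apothem 1 → ∉ W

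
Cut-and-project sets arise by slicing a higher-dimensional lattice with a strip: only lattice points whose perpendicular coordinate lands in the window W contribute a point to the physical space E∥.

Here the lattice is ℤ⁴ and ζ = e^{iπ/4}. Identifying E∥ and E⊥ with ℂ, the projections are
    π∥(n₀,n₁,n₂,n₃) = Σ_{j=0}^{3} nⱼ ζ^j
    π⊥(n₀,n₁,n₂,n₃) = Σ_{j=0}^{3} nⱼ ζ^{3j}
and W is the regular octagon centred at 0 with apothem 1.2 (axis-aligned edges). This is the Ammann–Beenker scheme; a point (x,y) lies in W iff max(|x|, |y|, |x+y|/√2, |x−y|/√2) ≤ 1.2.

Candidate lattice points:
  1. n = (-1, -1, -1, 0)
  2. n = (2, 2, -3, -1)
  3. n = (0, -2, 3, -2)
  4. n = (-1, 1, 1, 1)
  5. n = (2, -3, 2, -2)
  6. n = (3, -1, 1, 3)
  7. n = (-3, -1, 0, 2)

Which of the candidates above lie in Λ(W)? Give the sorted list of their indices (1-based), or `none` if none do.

1, 4, 7

With ζ = e^{iπ/4} the internal vectors are ζ^0,ζ^3,ζ^6,ζ^9.
#1 (-1, -1, -1, 0): internal (-0.2929, 0.2929); octagon support 0.4142 vs apothem 1.2 → ∈ W
#2 (2, 2, -3, -1): internal (-0.1213, 3.7071); octagon support 3.7071 vs apothem 1.2 → ∉ W
#3 (0, -2, 3, -2): internal (0.0000, -5.8284); octagon support 5.8284 vs apothem 1.2 → ∉ W
#4 (-1, 1, 1, 1): internal (-1.0000, 0.4142); octagon support 1.0000 vs apothem 1.2 → ∈ W
#5 (2, -3, 2, -2): internal (2.7071, -5.5355); octagon support 5.8284 vs apothem 1.2 → ∉ W
#6 (3, -1, 1, 3): internal (5.8284, 0.4142); octagon support 5.8284 vs apothem 1.2 → ∉ W
#7 (-3, -1, 0, 2): internal (-0.8787, 0.7071); octagon support 1.1213 vs apothem 1.2 → ∈ W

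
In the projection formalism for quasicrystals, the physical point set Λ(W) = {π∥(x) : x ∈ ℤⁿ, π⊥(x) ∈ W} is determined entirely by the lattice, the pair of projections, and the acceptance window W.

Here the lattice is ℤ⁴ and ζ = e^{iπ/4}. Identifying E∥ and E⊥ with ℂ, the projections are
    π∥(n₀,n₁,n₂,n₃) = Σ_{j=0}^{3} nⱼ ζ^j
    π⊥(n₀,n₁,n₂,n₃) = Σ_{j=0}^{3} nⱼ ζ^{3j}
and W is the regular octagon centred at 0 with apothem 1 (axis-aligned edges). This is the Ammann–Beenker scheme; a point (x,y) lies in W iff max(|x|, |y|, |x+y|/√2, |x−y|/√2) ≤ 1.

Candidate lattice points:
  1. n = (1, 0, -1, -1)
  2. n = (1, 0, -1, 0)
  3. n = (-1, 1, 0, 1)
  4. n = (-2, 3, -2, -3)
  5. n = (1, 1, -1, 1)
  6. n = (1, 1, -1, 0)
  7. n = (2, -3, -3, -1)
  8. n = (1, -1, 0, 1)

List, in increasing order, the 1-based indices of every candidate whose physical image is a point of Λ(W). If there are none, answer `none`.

1

With ζ = e^{iπ/4} the internal vectors are ζ^0,ζ^3,ζ^6,ζ^9.
candidate 1: n = (1, 0, -1, -1) → π⊥ ≈ (+0.292893, +0.292893); max(|x|,|y|,|x±y|/√2) = 0.414214 ≤ 1 ⇒ ∈ W
candidate 2: n = (1, 0, -1, 0) → π⊥ ≈ (+1.000000, +1.000000); max(|x|,|y|,|x±y|/√2) = 1.414214 > 1 ⇒ ∉ W
candidate 3: n = (-1, 1, 0, 1) → π⊥ ≈ (-1.000000, +1.414214); max(|x|,|y|,|x±y|/√2) = 1.707107 > 1 ⇒ ∉ W
candidate 4: n = (-2, 3, -2, -3) → π⊥ ≈ (-6.242641, +2.000000); max(|x|,|y|,|x±y|/√2) = 6.242641 > 1 ⇒ ∉ W
candidate 5: n = (1, 1, -1, 1) → π⊥ ≈ (+1.000000, +2.414214); max(|x|,|y|,|x±y|/√2) = 2.414214 > 1 ⇒ ∉ W
candidate 6: n = (1, 1, -1, 0) → π⊥ ≈ (+0.292893, +1.707107); max(|x|,|y|,|x±y|/√2) = 1.707107 > 1 ⇒ ∉ W
candidate 7: n = (2, -3, -3, -1) → π⊥ ≈ (+3.414214, +0.171573); max(|x|,|y|,|x±y|/√2) = 3.414214 > 1 ⇒ ∉ W
candidate 8: n = (1, -1, 0, 1) → π⊥ ≈ (+2.414214, +0.000000); max(|x|,|y|,|x±y|/√2) = 2.414214 > 1 ⇒ ∉ W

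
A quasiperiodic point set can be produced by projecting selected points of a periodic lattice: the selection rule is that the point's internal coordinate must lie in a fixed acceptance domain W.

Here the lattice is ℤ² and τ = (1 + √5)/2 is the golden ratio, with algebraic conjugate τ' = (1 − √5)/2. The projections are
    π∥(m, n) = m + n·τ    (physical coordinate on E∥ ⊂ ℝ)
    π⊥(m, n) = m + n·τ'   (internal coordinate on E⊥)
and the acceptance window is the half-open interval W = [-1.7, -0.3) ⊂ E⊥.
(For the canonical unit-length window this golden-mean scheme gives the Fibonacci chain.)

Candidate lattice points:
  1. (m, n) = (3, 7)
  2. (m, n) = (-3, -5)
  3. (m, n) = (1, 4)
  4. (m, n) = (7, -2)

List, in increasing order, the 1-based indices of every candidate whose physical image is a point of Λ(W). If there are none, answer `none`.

Compute τ' = (1−√5)/2 = -0.618034, so π⊥(m,n) = m -0.618034·n.
candidate 1: (m,n)=(3,7) → π∥ = 3+7·τ ≈ 14.326238, π⊥ = 3+7·τ' ≈ -1.326238 ∈ [-1.7, -0.3) ⇒ IN Λ
candidate 2: (m,n)=(-3,-5) → π∥ = -3-5·τ ≈ -11.090170, π⊥ = -3-5·τ' ≈ 0.090170 ∉ [-1.7, -0.3) ⇒ out
candidate 3: (m,n)=(1,4) → π∥ = 1+4·τ ≈ 7.472136, π⊥ = 1+4·τ' ≈ -1.472136 ∈ [-1.7, -0.3) ⇒ IN Λ
candidate 4: (m,n)=(7,-2) → π∥ = 7-2·τ ≈ 3.763932, π⊥ = 7-2·τ' ≈ 8.236068 ∉ [-1.7, -0.3) ⇒ out

1, 3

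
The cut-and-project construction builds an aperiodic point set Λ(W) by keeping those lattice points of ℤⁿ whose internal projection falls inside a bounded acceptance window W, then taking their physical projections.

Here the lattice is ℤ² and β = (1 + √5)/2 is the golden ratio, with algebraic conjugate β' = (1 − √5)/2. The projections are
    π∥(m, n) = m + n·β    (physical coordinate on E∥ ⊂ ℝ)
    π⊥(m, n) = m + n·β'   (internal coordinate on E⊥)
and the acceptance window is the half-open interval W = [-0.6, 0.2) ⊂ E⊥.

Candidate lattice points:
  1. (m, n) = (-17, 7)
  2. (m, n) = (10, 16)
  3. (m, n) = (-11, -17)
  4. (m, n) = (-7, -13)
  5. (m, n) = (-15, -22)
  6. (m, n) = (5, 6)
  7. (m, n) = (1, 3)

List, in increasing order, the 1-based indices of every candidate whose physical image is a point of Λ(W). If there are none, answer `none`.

2, 3

Compute β' = (1−√5)/2 = -0.618034, so π⊥(m,n) = m -0.618034·n.
candidate 1: (m,n)=(-17,7) → π∥ = -17+7·β ≈ -5.673762, π⊥ = -17+7·β' ≈ -21.326238 ∉ [-0.6, 0.2) ⇒ out
candidate 2: (m,n)=(10,16) → π∥ = 10+16·β ≈ 35.888544, π⊥ = 10+16·β' ≈ 0.111456 ∈ [-0.6, 0.2) ⇒ IN Λ
candidate 3: (m,n)=(-11,-17) → π∥ = -11-17·β ≈ -38.506578, π⊥ = -11-17·β' ≈ -0.493422 ∈ [-0.6, 0.2) ⇒ IN Λ
candidate 4: (m,n)=(-7,-13) → π∥ = -7-13·β ≈ -28.034442, π⊥ = -7-13·β' ≈ 1.034442 ∉ [-0.6, 0.2) ⇒ out
candidate 5: (m,n)=(-15,-22) → π∥ = -15-22·β ≈ -50.596748, π⊥ = -15-22·β' ≈ -1.403252 ∉ [-0.6, 0.2) ⇒ out
candidate 6: (m,n)=(5,6) → π∥ = 5+6·β ≈ 14.708204, π⊥ = 5+6·β' ≈ 1.291796 ∉ [-0.6, 0.2) ⇒ out
candidate 7: (m,n)=(1,3) → π∥ = 1+3·β ≈ 5.854102, π⊥ = 1+3·β' ≈ -0.854102 ∉ [-0.6, 0.2) ⇒ out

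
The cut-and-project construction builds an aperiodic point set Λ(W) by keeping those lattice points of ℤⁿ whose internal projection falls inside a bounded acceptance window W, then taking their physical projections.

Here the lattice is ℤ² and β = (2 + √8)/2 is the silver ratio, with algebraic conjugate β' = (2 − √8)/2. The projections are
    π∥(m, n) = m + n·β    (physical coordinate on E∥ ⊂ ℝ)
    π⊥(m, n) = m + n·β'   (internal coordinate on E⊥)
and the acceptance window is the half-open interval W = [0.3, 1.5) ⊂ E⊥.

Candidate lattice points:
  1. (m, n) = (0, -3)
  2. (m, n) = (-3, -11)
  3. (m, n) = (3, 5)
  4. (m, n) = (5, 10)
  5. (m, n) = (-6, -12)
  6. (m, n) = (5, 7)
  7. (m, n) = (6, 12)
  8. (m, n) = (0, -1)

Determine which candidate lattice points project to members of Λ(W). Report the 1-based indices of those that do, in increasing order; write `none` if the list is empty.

1, 3, 4, 7, 8

Numerically β ≈ 2.414214 and β' = −1/β ≈ -0.414214.
#1 (0,-3): internal coord 0 + (-3)·β' = +1.242641; +1.242641 ∈ [0.3, 1.5) → IN Λ
#2 (-3,-11): internal coord -3 + (-11)·β' = +1.556349; +1.556349 ∉ [0.3, 1.5) → out
#3 (3,5): internal coord 3 + (5)·β' = +0.928932; +0.928932 ∈ [0.3, 1.5) → IN Λ
#4 (5,10): internal coord 5 + (10)·β' = +0.857864; +0.857864 ∈ [0.3, 1.5) → IN Λ
#5 (-6,-12): internal coord -6 + (-12)·β' = -1.029437; -1.029437 ∉ [0.3, 1.5) → out
#6 (5,7): internal coord 5 + (7)·β' = +2.100505; +2.100505 ∉ [0.3, 1.5) → out
#7 (6,12): internal coord 6 + (12)·β' = +1.029437; +1.029437 ∈ [0.3, 1.5) → IN Λ
#8 (0,-1): internal coord 0 + (-1)·β' = +0.414214; +0.414214 ∈ [0.3, 1.5) → IN Λ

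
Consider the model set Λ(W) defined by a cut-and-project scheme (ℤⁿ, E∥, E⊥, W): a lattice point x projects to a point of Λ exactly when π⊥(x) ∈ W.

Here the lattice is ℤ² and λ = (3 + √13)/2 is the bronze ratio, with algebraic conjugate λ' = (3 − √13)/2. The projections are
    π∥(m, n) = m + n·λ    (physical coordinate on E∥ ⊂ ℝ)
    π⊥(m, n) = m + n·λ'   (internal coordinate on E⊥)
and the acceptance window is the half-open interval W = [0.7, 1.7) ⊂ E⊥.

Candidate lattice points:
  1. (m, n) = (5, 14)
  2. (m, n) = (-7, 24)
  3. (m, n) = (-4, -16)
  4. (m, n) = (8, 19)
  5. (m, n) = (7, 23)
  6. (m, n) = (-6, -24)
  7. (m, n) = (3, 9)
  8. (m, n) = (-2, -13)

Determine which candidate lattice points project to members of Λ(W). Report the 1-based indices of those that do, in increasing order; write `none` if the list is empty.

1, 3, 6

Compute λ' = (3−√13)/2 = -0.3028, so π⊥(m,n) = m -0.3028·n.
[1] lift (5,14): star map gives 0.7611; window check 0.7 ≤ 0.7611 < 1.7 is true → IN Λ
[2] lift (-7,24): star map gives -14.2666; window check 0.7 ≤ -14.2666 < 1.7 is false → out
[3] lift (-4,-16): star map gives 0.8444; window check 0.7 ≤ 0.8444 < 1.7 is true → IN Λ
[4] lift (8,19): star map gives 2.2473; window check 0.7 ≤ 2.2473 < 1.7 is false → out
[5] lift (7,23): star map gives 0.0362; window check 0.7 ≤ 0.0362 < 1.7 is false → out
[6] lift (-6,-24): star map gives 1.2666; window check 0.7 ≤ 1.2666 < 1.7 is true → IN Λ
[7] lift (3,9): star map gives 0.2750; window check 0.7 ≤ 0.2750 < 1.7 is false → out
[8] lift (-2,-13): star map gives 1.9361; window check 0.7 ≤ 1.9361 < 1.7 is false → out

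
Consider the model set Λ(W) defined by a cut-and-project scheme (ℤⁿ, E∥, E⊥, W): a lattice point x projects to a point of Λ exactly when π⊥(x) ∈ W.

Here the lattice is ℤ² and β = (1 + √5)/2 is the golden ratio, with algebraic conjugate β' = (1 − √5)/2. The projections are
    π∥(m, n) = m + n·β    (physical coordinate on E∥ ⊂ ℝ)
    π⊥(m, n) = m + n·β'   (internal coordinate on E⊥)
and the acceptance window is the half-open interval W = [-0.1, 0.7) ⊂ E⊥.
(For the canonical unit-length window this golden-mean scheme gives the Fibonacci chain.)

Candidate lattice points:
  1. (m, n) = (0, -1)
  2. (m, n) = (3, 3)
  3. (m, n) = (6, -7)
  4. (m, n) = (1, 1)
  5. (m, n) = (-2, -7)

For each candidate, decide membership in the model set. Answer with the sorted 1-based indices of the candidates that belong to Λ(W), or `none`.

Numerically β ≈ 1.61803 and β' = −1/β ≈ -0.61803.
#1 (0,-1): internal coord 0 + (-1)·β' = +0.61803; +0.61803 ∈ [-0.1, 0.7) → IN Λ
#2 (3,3): internal coord 3 + (3)·β' = +1.14590; +1.14590 ∉ [-0.1, 0.7) → out
#3 (6,-7): internal coord 6 + (-7)·β' = +10.32624; +10.32624 ∉ [-0.1, 0.7) → out
#4 (1,1): internal coord 1 + (1)·β' = +0.38197; +0.38197 ∈ [-0.1, 0.7) → IN Λ
#5 (-2,-7): internal coord -2 + (-7)·β' = +2.32624; +2.32624 ∉ [-0.1, 0.7) → out

1, 4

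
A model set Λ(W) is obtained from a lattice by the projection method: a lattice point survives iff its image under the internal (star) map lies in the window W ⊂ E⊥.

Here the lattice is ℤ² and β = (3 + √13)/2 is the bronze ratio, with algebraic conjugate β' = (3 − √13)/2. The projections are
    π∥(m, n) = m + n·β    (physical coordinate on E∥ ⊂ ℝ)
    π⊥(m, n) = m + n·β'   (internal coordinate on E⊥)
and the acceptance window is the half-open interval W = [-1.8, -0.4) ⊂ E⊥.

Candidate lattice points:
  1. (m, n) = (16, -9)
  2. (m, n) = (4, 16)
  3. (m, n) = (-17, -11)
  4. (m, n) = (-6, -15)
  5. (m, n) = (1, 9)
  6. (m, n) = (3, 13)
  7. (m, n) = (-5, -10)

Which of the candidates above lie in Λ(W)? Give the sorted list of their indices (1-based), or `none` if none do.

Compute β' = (3−√13)/2 = -0.30278, so π⊥(m,n) = m -0.30278·n.
#1 (16,-9): internal coord 16 + (-9)·β' = +18.72498; +18.72498 ∉ [-1.8, -0.4) → out
#2 (4,16): internal coord 4 + (16)·β' = -0.84441; -0.84441 ∈ [-1.8, -0.4) → IN Λ
#3 (-17,-11): internal coord -17 + (-11)·β' = -13.66947; -13.66947 ∉ [-1.8, -0.4) → out
#4 (-6,-15): internal coord -6 + (-15)·β' = -1.45837; -1.45837 ∈ [-1.8, -0.4) → IN Λ
#5 (1,9): internal coord 1 + (9)·β' = -1.72498; -1.72498 ∈ [-1.8, -0.4) → IN Λ
#6 (3,13): internal coord 3 + (13)·β' = -0.93608; -0.93608 ∈ [-1.8, -0.4) → IN Λ
#7 (-5,-10): internal coord -5 + (-10)·β' = -1.97224; -1.97224 ∉ [-1.8, -0.4) → out

2, 4, 5, 6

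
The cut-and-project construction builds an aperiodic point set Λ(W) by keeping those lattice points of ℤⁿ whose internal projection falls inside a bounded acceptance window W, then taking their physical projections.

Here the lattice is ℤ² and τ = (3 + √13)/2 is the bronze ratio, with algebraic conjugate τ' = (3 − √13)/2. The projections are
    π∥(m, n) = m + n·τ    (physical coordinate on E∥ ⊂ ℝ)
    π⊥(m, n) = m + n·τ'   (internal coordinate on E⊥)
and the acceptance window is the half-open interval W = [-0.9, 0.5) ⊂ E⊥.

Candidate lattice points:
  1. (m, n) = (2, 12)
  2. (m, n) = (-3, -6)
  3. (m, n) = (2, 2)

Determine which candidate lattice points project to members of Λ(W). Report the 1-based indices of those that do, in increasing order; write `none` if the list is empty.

Compute τ' = (3−√13)/2 = -0.3028, so π⊥(m,n) = m -0.3028·n.
candidate 1: (m,n)=(2,12) → π∥ = 2+12·τ ≈ 41.6333, π⊥ = 2+12·τ' ≈ -1.6333 ∉ [-0.9, 0.5) ⇒ out
candidate 2: (m,n)=(-3,-6) → π∥ = -3-6·τ ≈ -22.8167, π⊥ = -3-6·τ' ≈ -1.1833 ∉ [-0.9, 0.5) ⇒ out
candidate 3: (m,n)=(2,2) → π∥ = 2+2·τ ≈ 8.6056, π⊥ = 2+2·τ' ≈ 1.3944 ∉ [-0.9, 0.5) ⇒ out

none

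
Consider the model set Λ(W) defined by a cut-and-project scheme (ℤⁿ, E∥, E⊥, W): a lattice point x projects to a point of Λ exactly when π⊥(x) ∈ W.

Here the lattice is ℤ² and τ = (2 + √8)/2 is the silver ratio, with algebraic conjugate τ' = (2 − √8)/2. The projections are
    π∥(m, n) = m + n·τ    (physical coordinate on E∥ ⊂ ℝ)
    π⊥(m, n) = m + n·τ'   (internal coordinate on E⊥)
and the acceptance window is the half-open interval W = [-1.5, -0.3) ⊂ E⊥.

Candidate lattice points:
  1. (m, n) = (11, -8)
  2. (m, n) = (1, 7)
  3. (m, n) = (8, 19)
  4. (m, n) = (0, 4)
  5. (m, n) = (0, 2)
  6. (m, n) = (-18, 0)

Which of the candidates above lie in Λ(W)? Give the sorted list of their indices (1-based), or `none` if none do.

Compute τ' = (2−√8)/2 = -0.41421, so π⊥(m,n) = m -0.41421·n.
[1] lift (11,-8): star map gives 14.31371; window check -1.5 ≤ 14.31371 < -0.3 is false → out
[2] lift (1,7): star map gives -1.89949; window check -1.5 ≤ -1.89949 < -0.3 is false → out
[3] lift (8,19): star map gives 0.12994; window check -1.5 ≤ 0.12994 < -0.3 is false → out
[4] lift (0,4): star map gives -1.65685; window check -1.5 ≤ -1.65685 < -0.3 is false → out
[5] lift (0,2): star map gives -0.82843; window check -1.5 ≤ -0.82843 < -0.3 is true → IN Λ
[6] lift (-18,0): star map gives -18.00000; window check -1.5 ≤ -18.00000 < -0.3 is false → out

5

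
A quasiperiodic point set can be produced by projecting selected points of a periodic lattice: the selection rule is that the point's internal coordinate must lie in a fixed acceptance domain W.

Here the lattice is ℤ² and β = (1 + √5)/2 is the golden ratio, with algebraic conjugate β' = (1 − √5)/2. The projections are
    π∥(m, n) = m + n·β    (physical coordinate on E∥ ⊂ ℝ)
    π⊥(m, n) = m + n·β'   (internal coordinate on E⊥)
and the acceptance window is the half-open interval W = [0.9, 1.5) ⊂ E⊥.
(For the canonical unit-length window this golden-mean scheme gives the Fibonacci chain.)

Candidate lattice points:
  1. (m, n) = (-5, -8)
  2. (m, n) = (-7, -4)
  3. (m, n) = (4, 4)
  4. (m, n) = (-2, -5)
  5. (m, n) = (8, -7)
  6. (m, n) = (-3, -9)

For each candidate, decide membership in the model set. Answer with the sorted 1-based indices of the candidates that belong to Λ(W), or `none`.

Compute β' = (1−√5)/2 = -0.618034, so π⊥(m,n) = m -0.618034·n.
candidate 1: (m,n)=(-5,-8) → π∥ = -5-8·β ≈ -17.944272, π⊥ = -5-8·β' ≈ -0.055728 ∉ [0.9, 1.5) ⇒ out
candidate 2: (m,n)=(-7,-4) → π∥ = -7-4·β ≈ -13.472136, π⊥ = -7-4·β' ≈ -4.527864 ∉ [0.9, 1.5) ⇒ out
candidate 3: (m,n)=(4,4) → π∥ = 4+4·β ≈ 10.472136, π⊥ = 4+4·β' ≈ 1.527864 ∉ [0.9, 1.5) ⇒ out
candidate 4: (m,n)=(-2,-5) → π∥ = -2-5·β ≈ -10.090170, π⊥ = -2-5·β' ≈ 1.090170 ∈ [0.9, 1.5) ⇒ IN Λ
candidate 5: (m,n)=(8,-7) → π∥ = 8-7·β ≈ -3.326238, π⊥ = 8-7·β' ≈ 12.326238 ∉ [0.9, 1.5) ⇒ out
candidate 6: (m,n)=(-3,-9) → π∥ = -3-9·β ≈ -17.562306, π⊥ = -3-9·β' ≈ 2.562306 ∉ [0.9, 1.5) ⇒ out

4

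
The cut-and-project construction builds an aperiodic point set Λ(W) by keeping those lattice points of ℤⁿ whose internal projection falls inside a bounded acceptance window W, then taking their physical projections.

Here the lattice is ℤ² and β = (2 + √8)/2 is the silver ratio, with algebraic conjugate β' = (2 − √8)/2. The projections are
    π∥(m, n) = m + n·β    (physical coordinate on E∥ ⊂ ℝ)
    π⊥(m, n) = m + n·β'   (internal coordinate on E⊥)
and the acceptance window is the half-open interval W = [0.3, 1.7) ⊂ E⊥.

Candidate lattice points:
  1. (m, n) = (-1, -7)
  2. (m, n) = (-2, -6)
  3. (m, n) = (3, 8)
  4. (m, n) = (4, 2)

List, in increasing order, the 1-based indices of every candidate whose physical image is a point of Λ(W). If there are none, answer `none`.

Compute β' = (2−√8)/2 = -0.414214, so π⊥(m,n) = m -0.414214·n.
[1] lift (-1,-7): star map gives 1.899495; window check 0.3 ≤ 1.899495 < 1.7 is false → out
[2] lift (-2,-6): star map gives 0.485281; window check 0.3 ≤ 0.485281 < 1.7 is true → IN Λ
[3] lift (3,8): star map gives -0.313708; window check 0.3 ≤ -0.313708 < 1.7 is false → out
[4] lift (4,2): star map gives 3.171573; window check 0.3 ≤ 3.171573 < 1.7 is false → out

2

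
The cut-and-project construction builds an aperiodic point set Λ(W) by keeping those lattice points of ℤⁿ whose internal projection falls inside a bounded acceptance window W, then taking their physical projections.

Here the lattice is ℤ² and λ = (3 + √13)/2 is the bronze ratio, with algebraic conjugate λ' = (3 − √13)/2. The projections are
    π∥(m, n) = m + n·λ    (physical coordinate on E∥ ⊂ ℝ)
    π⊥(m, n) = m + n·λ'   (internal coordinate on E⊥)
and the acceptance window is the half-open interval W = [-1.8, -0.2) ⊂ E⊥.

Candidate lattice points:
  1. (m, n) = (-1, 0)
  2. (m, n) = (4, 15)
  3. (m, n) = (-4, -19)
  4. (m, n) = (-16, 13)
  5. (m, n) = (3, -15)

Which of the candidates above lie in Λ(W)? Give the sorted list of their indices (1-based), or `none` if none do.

λ' = (3−√13)/2 ≈ -0.30278.
#1 (-1,0): internal coord -1 + (0)·λ' = -1.00000; -1.00000 ∈ [-1.8, -0.2) → IN Λ
#2 (4,15): internal coord 4 + (15)·λ' = -0.54163; -0.54163 ∈ [-1.8, -0.2) → IN Λ
#3 (-4,-19): internal coord -4 + (-19)·λ' = +1.75274; +1.75274 ∉ [-1.8, -0.2) → out
#4 (-16,13): internal coord -16 + (13)·λ' = -19.93608; -19.93608 ∉ [-1.8, -0.2) → out
#5 (3,-15): internal coord 3 + (-15)·λ' = +7.54163; +7.54163 ∉ [-1.8, -0.2) → out

1, 2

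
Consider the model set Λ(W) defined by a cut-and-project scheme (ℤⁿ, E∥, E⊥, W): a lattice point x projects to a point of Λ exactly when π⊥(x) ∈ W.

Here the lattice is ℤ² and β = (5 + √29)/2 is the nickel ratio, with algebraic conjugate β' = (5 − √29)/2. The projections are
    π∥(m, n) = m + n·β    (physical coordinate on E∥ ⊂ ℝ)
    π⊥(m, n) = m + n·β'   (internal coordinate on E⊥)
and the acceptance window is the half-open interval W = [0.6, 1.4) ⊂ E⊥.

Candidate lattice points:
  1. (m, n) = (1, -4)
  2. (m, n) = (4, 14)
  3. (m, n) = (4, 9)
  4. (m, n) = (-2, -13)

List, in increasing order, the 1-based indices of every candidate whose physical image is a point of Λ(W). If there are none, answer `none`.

Numerically β ≈ 5.192582 and β' = −1/β ≈ -0.192582.
[1] lift (1,-4): star map gives 1.770330; window check 0.6 ≤ 1.770330 < 1.4 is false → out
[2] lift (4,14): star map gives 1.303846; window check 0.6 ≤ 1.303846 < 1.4 is true → IN Λ
[3] lift (4,9): star map gives 2.266758; window check 0.6 ≤ 2.266758 < 1.4 is false → out
[4] lift (-2,-13): star map gives 0.503571; window check 0.6 ≤ 0.503571 < 1.4 is false → out

2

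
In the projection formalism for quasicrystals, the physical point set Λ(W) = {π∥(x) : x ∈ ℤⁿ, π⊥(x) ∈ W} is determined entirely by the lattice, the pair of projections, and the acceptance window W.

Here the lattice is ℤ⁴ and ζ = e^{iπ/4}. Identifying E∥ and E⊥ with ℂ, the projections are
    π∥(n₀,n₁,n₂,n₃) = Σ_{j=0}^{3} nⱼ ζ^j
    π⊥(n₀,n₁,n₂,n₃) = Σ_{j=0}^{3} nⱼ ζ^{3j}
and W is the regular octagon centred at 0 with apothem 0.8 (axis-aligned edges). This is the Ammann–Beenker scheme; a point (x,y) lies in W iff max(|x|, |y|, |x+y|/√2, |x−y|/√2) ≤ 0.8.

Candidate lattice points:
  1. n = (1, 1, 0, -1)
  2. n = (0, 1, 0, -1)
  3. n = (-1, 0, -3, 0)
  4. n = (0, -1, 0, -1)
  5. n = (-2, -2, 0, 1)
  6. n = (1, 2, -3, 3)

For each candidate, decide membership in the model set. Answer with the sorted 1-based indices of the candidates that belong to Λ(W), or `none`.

Internal map: ζ^{3j} for j=0..3 gives (1,0), (−√2/2,√2/2), (0,−1), (√2/2,√2/2).
#1 (1, 1, 0, -1): internal (-0.4142, 0.0000); octagon support 0.4142 vs apothem 0.8 → ∈ W
#2 (0, 1, 0, -1): internal (-1.4142, 0.0000); octagon support 1.4142 vs apothem 0.8 → ∉ W
#3 (-1, 0, -3, 0): internal (-1.0000, 3.0000); octagon support 3.0000 vs apothem 0.8 → ∉ W
#4 (0, -1, 0, -1): internal (0.0000, -1.4142); octagon support 1.4142 vs apothem 0.8 → ∉ W
#5 (-2, -2, 0, 1): internal (0.1213, -0.7071); octagon support 0.7071 vs apothem 0.8 → ∈ W
#6 (1, 2, -3, 3): internal (1.7071, 6.5355); octagon support 6.5355 vs apothem 0.8 → ∉ W

1, 5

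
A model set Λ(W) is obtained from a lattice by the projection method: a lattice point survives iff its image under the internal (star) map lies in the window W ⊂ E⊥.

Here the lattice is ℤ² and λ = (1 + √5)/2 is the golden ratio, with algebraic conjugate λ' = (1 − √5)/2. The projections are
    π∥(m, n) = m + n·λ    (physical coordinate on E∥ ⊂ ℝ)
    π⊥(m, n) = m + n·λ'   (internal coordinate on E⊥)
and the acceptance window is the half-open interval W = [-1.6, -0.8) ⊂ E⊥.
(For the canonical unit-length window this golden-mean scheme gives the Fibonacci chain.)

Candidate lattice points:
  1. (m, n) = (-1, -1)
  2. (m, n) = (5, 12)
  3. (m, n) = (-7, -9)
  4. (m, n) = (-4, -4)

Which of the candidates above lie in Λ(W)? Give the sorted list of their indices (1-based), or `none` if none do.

λ' = (1−√5)/2 ≈ -0.6180.
#1 (-1,-1): internal coord -1 + (-1)·λ' = -0.3820; -0.3820 ∉ [-1.6, -0.8) → out
#2 (5,12): internal coord 5 + (12)·λ' = -2.4164; -2.4164 ∉ [-1.6, -0.8) → out
#3 (-7,-9): internal coord -7 + (-9)·λ' = -1.4377; -1.4377 ∈ [-1.6, -0.8) → IN Λ
#4 (-4,-4): internal coord -4 + (-4)·λ' = -1.5279; -1.5279 ∈ [-1.6, -0.8) → IN Λ

3, 4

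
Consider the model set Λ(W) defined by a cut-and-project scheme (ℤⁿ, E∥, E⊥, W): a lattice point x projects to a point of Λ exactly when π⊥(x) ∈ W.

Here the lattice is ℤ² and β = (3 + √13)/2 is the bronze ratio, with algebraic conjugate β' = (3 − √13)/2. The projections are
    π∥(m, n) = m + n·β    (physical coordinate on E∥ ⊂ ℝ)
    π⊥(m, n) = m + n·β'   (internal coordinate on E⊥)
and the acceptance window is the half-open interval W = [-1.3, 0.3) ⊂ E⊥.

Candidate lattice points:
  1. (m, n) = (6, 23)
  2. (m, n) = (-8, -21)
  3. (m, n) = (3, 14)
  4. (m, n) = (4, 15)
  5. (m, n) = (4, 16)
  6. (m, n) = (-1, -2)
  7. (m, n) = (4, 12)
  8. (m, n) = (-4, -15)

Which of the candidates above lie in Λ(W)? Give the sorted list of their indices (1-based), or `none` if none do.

Compute β' = (3−√13)/2 = -0.302776, so π⊥(m,n) = m -0.302776·n.
candidate 1: (m,n)=(6,23) → π∥ = 6+23·β ≈ 81.963840, π⊥ = 6+23·β' ≈ -0.963840 ∈ [-1.3, 0.3) ⇒ IN Λ
candidate 2: (m,n)=(-8,-21) → π∥ = -8-21·β ≈ -77.358288, π⊥ = -8-21·β' ≈ -1.641712 ∉ [-1.3, 0.3) ⇒ out
candidate 3: (m,n)=(3,14) → π∥ = 3+14·β ≈ 49.238859, π⊥ = 3+14·β' ≈ -1.238859 ∈ [-1.3, 0.3) ⇒ IN Λ
candidate 4: (m,n)=(4,15) → π∥ = 4+15·β ≈ 53.541635, π⊥ = 4+15·β' ≈ -0.541635 ∈ [-1.3, 0.3) ⇒ IN Λ
candidate 5: (m,n)=(4,16) → π∥ = 4+16·β ≈ 56.844410, π⊥ = 4+16·β' ≈ -0.844410 ∈ [-1.3, 0.3) ⇒ IN Λ
candidate 6: (m,n)=(-1,-2) → π∥ = -1-2·β ≈ -7.605551, π⊥ = -1-2·β' ≈ -0.394449 ∈ [-1.3, 0.3) ⇒ IN Λ
candidate 7: (m,n)=(4,12) → π∥ = 4+12·β ≈ 43.633308, π⊥ = 4+12·β' ≈ 0.366692 ∉ [-1.3, 0.3) ⇒ out
candidate 8: (m,n)=(-4,-15) → π∥ = -4-15·β ≈ -53.541635, π⊥ = -4-15·β' ≈ 0.541635 ∉ [-1.3, 0.3) ⇒ out

1, 3, 4, 5, 6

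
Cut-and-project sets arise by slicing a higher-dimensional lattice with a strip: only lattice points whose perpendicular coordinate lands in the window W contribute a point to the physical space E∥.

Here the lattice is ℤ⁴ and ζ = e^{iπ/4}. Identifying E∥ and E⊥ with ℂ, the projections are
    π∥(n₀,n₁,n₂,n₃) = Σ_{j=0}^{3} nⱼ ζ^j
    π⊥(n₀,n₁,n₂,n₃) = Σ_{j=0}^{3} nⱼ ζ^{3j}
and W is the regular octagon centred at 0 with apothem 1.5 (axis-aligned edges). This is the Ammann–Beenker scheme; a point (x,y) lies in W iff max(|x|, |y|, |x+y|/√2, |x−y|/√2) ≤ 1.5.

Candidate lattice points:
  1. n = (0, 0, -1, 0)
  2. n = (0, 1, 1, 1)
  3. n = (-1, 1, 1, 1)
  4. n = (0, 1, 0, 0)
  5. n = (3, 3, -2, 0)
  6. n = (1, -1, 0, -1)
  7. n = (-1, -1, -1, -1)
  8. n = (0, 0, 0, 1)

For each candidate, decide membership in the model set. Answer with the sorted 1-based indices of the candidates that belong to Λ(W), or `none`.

π⊥(n) = n₀ + n₁ζ³ + n₂ζ⁶ + n₃ζ⁹ where ζ = e^{iπ/4}.
candidate 1: n = (0, 0, -1, 0) → π⊥ ≈ (+0.000000, +1.000000); max(|x|,|y|,|x±y|/√2) = 1.000000 ≤ 1.5 ⇒ ∈ W
candidate 2: n = (0, 1, 1, 1) → π⊥ ≈ (+0.000000, +0.414214); max(|x|,|y|,|x±y|/√2) = 0.414214 ≤ 1.5 ⇒ ∈ W
candidate 3: n = (-1, 1, 1, 1) → π⊥ ≈ (-1.000000, +0.414214); max(|x|,|y|,|x±y|/√2) = 1.000000 ≤ 1.5 ⇒ ∈ W
candidate 4: n = (0, 1, 0, 0) → π⊥ ≈ (-0.707107, +0.707107); max(|x|,|y|,|x±y|/√2) = 1.000000 ≤ 1.5 ⇒ ∈ W
candidate 5: n = (3, 3, -2, 0) → π⊥ ≈ (+0.878680, +4.121320); max(|x|,|y|,|x±y|/√2) = 4.121320 > 1.5 ⇒ ∉ W
candidate 6: n = (1, -1, 0, -1) → π⊥ ≈ (+1.000000, -1.414214); max(|x|,|y|,|x±y|/√2) = 1.707107 > 1.5 ⇒ ∉ W
candidate 7: n = (-1, -1, -1, -1) → π⊥ ≈ (-1.000000, -0.414214); max(|x|,|y|,|x±y|/√2) = 1.000000 ≤ 1.5 ⇒ ∈ W
candidate 8: n = (0, 0, 0, 1) → π⊥ ≈ (+0.707107, +0.707107); max(|x|,|y|,|x±y|/√2) = 1.000000 ≤ 1.5 ⇒ ∈ W

1, 2, 3, 4, 7, 8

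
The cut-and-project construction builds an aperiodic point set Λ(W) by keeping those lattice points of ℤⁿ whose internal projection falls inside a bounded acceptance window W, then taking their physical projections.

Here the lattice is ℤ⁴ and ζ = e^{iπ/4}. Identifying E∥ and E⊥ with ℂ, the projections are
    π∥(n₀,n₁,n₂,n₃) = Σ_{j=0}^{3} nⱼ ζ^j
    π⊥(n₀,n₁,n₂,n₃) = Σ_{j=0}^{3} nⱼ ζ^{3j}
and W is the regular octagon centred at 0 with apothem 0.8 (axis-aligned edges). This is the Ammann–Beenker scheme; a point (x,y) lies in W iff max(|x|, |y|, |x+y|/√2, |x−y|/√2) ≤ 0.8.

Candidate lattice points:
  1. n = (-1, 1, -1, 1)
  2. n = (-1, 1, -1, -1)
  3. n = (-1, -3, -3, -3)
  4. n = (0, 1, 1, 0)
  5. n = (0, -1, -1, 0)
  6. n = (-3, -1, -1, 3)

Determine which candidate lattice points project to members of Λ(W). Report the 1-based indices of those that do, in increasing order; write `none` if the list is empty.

4, 5

With ζ = e^{iπ/4} the internal vectors are ζ^0,ζ^3,ζ^6,ζ^9.
candidate 1: n = (-1, 1, -1, 1) → π⊥ ≈ (-1.000000, +2.414214); max(|x|,|y|,|x±y|/√2) = 2.414214 > 0.8 ⇒ ∉ W
candidate 2: n = (-1, 1, -1, -1) → π⊥ ≈ (-2.414214, +1.000000); max(|x|,|y|,|x±y|/√2) = 2.414214 > 0.8 ⇒ ∉ W
candidate 3: n = (-1, -3, -3, -3) → π⊥ ≈ (-1.000000, -1.242641); max(|x|,|y|,|x±y|/√2) = 1.585786 > 0.8 ⇒ ∉ W
candidate 4: n = (0, 1, 1, 0) → π⊥ ≈ (-0.707107, -0.292893); max(|x|,|y|,|x±y|/√2) = 0.707107 ≤ 0.8 ⇒ ∈ W
candidate 5: n = (0, -1, -1, 0) → π⊥ ≈ (+0.707107, +0.292893); max(|x|,|y|,|x±y|/√2) = 0.707107 ≤ 0.8 ⇒ ∈ W
candidate 6: n = (-3, -1, -1, 3) → π⊥ ≈ (-0.171573, +2.414214); max(|x|,|y|,|x±y|/√2) = 2.414214 > 0.8 ⇒ ∉ W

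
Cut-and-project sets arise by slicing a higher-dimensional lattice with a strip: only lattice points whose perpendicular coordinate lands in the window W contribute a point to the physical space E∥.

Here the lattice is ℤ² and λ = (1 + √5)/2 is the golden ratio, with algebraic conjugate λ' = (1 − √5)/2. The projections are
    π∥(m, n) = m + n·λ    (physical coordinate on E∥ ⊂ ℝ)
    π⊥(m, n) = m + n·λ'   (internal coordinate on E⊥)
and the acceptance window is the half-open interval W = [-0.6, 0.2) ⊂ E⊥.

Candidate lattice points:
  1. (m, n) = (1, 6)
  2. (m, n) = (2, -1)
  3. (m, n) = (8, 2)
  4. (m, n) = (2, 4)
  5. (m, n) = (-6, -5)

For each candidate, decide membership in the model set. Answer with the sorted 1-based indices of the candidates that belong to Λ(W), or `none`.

Numerically λ ≈ 1.61803 and λ' = −1/λ ≈ -0.61803.
candidate 1: (m,n)=(1,6) → π∥ = 1+6·λ ≈ 10.70820, π⊥ = 1+6·λ' ≈ -2.70820 ∉ [-0.6, 0.2) ⇒ out
candidate 2: (m,n)=(2,-1) → π∥ = 2-1·λ ≈ 0.38197, π⊥ = 2-1·λ' ≈ 2.61803 ∉ [-0.6, 0.2) ⇒ out
candidate 3: (m,n)=(8,2) → π∥ = 8+2·λ ≈ 11.23607, π⊥ = 8+2·λ' ≈ 6.76393 ∉ [-0.6, 0.2) ⇒ out
candidate 4: (m,n)=(2,4) → π∥ = 2+4·λ ≈ 8.47214, π⊥ = 2+4·λ' ≈ -0.47214 ∈ [-0.6, 0.2) ⇒ IN Λ
candidate 5: (m,n)=(-6,-5) → π∥ = -6-5·λ ≈ -14.09017, π⊥ = -6-5·λ' ≈ -2.90983 ∉ [-0.6, 0.2) ⇒ out

4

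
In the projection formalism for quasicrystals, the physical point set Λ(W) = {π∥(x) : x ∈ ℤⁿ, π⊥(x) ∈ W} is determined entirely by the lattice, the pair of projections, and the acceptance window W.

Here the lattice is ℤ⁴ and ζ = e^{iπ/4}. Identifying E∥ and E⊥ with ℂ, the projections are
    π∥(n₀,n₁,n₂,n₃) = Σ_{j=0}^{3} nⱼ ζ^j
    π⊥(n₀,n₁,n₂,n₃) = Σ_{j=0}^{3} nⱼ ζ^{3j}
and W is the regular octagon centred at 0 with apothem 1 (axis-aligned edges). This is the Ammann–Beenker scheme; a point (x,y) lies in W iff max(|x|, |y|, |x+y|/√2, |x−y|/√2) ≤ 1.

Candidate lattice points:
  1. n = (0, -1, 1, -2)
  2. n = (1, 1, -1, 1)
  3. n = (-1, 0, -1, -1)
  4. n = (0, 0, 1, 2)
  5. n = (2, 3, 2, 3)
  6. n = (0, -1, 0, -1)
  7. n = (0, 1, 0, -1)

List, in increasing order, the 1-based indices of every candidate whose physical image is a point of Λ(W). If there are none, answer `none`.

Internal map: ζ^{3j} for j=0..3 gives (1,0), (−√2/2,√2/2), (0,−1), (√2/2,√2/2).
#1 (0, -1, 1, -2): internal (-0.70711, -3.12132); octagon support 3.12132 vs apothem 1 → ∉ W
#2 (1, 1, -1, 1): internal (1.00000, 2.41421); octagon support 2.41421 vs apothem 1 → ∉ W
#3 (-1, 0, -1, -1): internal (-1.70711, 0.29289); octagon support 1.70711 vs apothem 1 → ∉ W
#4 (0, 0, 1, 2): internal (1.41421, 0.41421); octagon support 1.41421 vs apothem 1 → ∉ W
#5 (2, 3, 2, 3): internal (2.00000, 2.24264); octagon support 3.00000 vs apothem 1 → ∉ W
#6 (0, -1, 0, -1): internal (0.00000, -1.41421); octagon support 1.41421 vs apothem 1 → ∉ W
#7 (0, 1, 0, -1): internal (-1.41421, 0.00000); octagon support 1.41421 vs apothem 1 → ∉ W

none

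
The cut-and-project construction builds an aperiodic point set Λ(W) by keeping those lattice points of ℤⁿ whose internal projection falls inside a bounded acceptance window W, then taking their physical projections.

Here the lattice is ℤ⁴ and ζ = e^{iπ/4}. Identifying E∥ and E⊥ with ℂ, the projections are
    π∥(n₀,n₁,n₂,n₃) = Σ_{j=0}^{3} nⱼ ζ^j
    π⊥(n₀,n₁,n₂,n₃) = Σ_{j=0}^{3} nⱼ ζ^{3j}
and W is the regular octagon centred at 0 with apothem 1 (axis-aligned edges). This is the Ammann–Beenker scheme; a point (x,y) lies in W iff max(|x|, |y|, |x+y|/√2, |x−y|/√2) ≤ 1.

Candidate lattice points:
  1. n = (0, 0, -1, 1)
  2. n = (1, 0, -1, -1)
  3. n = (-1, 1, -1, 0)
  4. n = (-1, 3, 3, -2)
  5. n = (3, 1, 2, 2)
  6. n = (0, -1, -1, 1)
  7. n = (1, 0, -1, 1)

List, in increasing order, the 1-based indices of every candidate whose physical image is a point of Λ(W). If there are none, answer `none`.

Internal map: ζ^{3j} for j=0..3 gives (1,0), (−√2/2,√2/2), (0,−1), (√2/2,√2/2).
#1 (0, 0, -1, 1): internal (0.707107, 1.707107); octagon support 1.707107 vs apothem 1 → ∉ W
#2 (1, 0, -1, -1): internal (0.292893, 0.292893); octagon support 0.414214 vs apothem 1 → ∈ W
#3 (-1, 1, -1, 0): internal (-1.707107, 1.707107); octagon support 2.414214 vs apothem 1 → ∉ W
#4 (-1, 3, 3, -2): internal (-4.535534, -2.292893); octagon support 4.828427 vs apothem 1 → ∉ W
#5 (3, 1, 2, 2): internal (3.707107, 0.121320); octagon support 3.707107 vs apothem 1 → ∉ W
#6 (0, -1, -1, 1): internal (1.414214, 1.000000); octagon support 1.707107 vs apothem 1 → ∉ W
#7 (1, 0, -1, 1): internal (1.707107, 1.707107); octagon support 2.414214 vs apothem 1 → ∉ W

2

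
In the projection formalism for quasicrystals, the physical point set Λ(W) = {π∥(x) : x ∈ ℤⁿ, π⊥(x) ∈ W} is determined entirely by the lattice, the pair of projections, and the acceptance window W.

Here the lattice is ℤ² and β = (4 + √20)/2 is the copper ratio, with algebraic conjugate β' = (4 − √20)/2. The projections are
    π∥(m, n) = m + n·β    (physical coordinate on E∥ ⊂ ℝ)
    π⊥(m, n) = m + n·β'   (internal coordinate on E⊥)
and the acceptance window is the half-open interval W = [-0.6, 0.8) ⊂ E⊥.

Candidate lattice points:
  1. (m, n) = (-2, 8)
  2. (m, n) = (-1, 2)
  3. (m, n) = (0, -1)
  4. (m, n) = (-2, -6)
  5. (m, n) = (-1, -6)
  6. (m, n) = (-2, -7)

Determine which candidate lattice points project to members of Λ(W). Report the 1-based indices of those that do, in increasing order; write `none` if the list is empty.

β' = (4−√20)/2 ≈ -0.23607.
[1] lift (-2,8): star map gives -3.88854; window check -0.6 ≤ -3.88854 < 0.8 is false → out
[2] lift (-1,2): star map gives -1.47214; window check -0.6 ≤ -1.47214 < 0.8 is false → out
[3] lift (0,-1): star map gives 0.23607; window check -0.6 ≤ 0.23607 < 0.8 is true → IN Λ
[4] lift (-2,-6): star map gives -0.58359; window check -0.6 ≤ -0.58359 < 0.8 is true → IN Λ
[5] lift (-1,-6): star map gives 0.41641; window check -0.6 ≤ 0.41641 < 0.8 is true → IN Λ
[6] lift (-2,-7): star map gives -0.34752; window check -0.6 ≤ -0.34752 < 0.8 is true → IN Λ

3, 4, 5, 6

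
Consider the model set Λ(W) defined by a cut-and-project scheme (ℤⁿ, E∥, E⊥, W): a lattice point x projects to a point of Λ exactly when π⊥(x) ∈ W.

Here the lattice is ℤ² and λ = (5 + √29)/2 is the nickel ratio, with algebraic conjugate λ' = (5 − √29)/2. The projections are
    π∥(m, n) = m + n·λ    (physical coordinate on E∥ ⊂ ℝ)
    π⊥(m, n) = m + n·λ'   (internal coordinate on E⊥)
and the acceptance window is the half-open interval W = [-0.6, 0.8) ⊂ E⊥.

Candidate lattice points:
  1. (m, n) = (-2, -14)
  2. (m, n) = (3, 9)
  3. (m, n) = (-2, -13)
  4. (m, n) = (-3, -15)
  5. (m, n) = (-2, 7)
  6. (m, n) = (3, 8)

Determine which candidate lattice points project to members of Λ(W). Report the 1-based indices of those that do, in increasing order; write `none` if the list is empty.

1, 3, 4

Numerically λ ≈ 5.19258 and λ' = −1/λ ≈ -0.19258.
candidate 1: (m,n)=(-2,-14) → π∥ = -2-14·λ ≈ -74.69615, π⊥ = -2-14·λ' ≈ 0.69615 ∈ [-0.6, 0.8) ⇒ IN Λ
candidate 2: (m,n)=(3,9) → π∥ = 3+9·λ ≈ 49.73324, π⊥ = 3+9·λ' ≈ 1.26676 ∉ [-0.6, 0.8) ⇒ out
candidate 3: (m,n)=(-2,-13) → π∥ = -2-13·λ ≈ -69.50357, π⊥ = -2-13·λ' ≈ 0.50357 ∈ [-0.6, 0.8) ⇒ IN Λ
candidate 4: (m,n)=(-3,-15) → π∥ = -3-15·λ ≈ -80.88874, π⊥ = -3-15·λ' ≈ -0.11126 ∈ [-0.6, 0.8) ⇒ IN Λ
candidate 5: (m,n)=(-2,7) → π∥ = -2+7·λ ≈ 34.34808, π⊥ = -2+7·λ' ≈ -3.34808 ∉ [-0.6, 0.8) ⇒ out
candidate 6: (m,n)=(3,8) → π∥ = 3+8·λ ≈ 44.54066, π⊥ = 3+8·λ' ≈ 1.45934 ∉ [-0.6, 0.8) ⇒ out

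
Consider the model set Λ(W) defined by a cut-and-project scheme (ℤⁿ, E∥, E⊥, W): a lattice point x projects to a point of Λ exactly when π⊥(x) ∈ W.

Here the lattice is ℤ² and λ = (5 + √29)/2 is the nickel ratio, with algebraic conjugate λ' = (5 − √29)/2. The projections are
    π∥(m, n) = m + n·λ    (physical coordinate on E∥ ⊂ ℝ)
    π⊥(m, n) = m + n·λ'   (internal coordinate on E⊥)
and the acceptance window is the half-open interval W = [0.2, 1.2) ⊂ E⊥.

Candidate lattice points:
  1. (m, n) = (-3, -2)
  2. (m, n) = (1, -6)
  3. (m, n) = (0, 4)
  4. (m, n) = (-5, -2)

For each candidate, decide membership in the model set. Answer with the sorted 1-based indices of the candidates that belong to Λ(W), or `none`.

none

Compute λ' = (5−√29)/2 = -0.1926, so π⊥(m,n) = m -0.1926·n.
candidate 1: (m,n)=(-3,-2) → π∥ = -3-2·λ ≈ -13.3852, π⊥ = -3-2·λ' ≈ -2.6148 ∉ [0.2, 1.2) ⇒ out
candidate 2: (m,n)=(1,-6) → π∥ = 1-6·λ ≈ -30.1555, π⊥ = 1-6·λ' ≈ 2.1555 ∉ [0.2, 1.2) ⇒ out
candidate 3: (m,n)=(0,4) → π∥ = 0+4·λ ≈ 20.7703, π⊥ = 0+4·λ' ≈ -0.7703 ∉ [0.2, 1.2) ⇒ out
candidate 4: (m,n)=(-5,-2) → π∥ = -5-2·λ ≈ -15.3852, π⊥ = -5-2·λ' ≈ -4.6148 ∉ [0.2, 1.2) ⇒ out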